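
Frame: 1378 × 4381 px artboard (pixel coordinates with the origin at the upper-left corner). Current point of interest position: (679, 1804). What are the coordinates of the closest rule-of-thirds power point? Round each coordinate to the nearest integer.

x = 459 px, y = 1460 px

Third lines: x ∈ {459, 919}, y ∈ {1460, 2921}.
679 is closer to x = 459; 1804 is closer to y = 1460.
So the nearest intersection is the upper-left power point.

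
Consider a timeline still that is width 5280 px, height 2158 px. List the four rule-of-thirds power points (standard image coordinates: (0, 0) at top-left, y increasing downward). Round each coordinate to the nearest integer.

One third of 5280 is 1760; one third of 2158 is 719.33.
Vertical third lines at x = 1760 and x = 3520; horizontal third lines at y = 719 and y = 1439.

(1760, 719), (3520, 719), (1760, 1439), (3520, 1439)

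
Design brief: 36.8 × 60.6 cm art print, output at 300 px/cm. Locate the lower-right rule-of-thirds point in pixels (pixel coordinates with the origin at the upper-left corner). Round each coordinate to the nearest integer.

In pixels the canvas is 36.8 × 300 = 11040 wide and 60.6 × 300 = 18180 tall.
The lower-right point is two-thirds across and two-thirds down:
x = 2 × 11040/3 ≈ 7360; y = 2 × 18180/3 ≈ 12120.

(7360, 12120)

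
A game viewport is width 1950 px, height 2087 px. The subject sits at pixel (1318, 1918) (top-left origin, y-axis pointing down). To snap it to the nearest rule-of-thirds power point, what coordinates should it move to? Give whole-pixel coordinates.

x = 1300 px, y = 1391 px

Third lines: x ∈ {650, 1300}, y ∈ {696, 1391}.
1318 is closer to x = 1300; 1918 is closer to y = 1391.
So the nearest intersection is the lower-right power point.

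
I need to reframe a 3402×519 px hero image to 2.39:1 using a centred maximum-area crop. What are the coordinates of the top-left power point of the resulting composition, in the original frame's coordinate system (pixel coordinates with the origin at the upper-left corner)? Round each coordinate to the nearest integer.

3402/519 > 2.39/1, so the 2.39:1 crop keeps the full height 519 and trims width to 519 × 2.39/1 = 1240.41 px.
Left offset = (3402 − 1240.41)/2 = 1080.80 px; top offset = 0.
Top-left is one-third across and one-third down within the crop:
x = 1080.80 + 1 × 1240.41/3 ≈ 1494; y = 0.00 + 1 × 519.00/3 ≈ 173.

(1494, 173)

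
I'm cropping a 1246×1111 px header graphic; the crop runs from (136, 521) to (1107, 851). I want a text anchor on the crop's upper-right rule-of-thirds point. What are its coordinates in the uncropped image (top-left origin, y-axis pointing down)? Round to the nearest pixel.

Crop width = 1107 − 136 = 971 px; one third is 323.67 px.
Crop height = 851 − 521 = 330 px; one third is 110.00 px.
The upper-right point is two-thirds across and one-third down within the crop:
x = 136 + 2 × 323.67 ≈ 783; y = 521 + 1 × 110.00 ≈ 631.

(783, 631)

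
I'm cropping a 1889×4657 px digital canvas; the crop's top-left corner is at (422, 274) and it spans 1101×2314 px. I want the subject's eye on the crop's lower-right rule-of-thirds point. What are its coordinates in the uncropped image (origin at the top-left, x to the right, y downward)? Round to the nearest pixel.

x = 1156 px, y = 1817 px

One third of the crop width 1101 is 367.00 px.
One third of the crop height 2314 is 771.33 px.
The lower-right point is two-thirds across and two-thirds down within the crop:
x = 422 + 2 × 367.00 ≈ 1156; y = 274 + 2 × 771.33 ≈ 1817.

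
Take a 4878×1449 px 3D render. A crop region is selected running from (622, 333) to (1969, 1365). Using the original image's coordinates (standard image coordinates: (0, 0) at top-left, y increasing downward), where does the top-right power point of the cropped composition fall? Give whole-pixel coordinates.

x = 1520 px, y = 677 px

Crop width = 1969 − 622 = 1347 px; one third is 449.00 px.
Crop height = 1365 − 333 = 1032 px; one third is 344.00 px.
The top-right point is two-thirds across and one-third down within the crop:
x = 622 + 2 × 449.00 ≈ 1520; y = 333 + 1 × 344.00 ≈ 677.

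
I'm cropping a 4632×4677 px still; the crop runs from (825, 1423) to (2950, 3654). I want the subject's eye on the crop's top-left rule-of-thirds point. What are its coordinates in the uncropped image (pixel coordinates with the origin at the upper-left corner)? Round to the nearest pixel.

(1533, 2167)

Crop width = 2950 − 825 = 2125 px; one third is 708.33 px.
Crop height = 3654 − 1423 = 2231 px; one third is 743.67 px.
The top-left point is one-third across and one-third down within the crop:
x = 825 + 1 × 708.33 ≈ 1533; y = 1423 + 1 × 743.67 ≈ 2167.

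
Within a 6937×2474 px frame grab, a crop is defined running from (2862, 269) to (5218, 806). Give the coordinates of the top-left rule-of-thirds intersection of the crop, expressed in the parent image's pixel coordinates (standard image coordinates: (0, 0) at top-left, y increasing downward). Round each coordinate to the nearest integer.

(3647, 448)

Crop width = 5218 − 2862 = 2356 px; one third is 785.33 px.
Crop height = 806 − 269 = 537 px; one third is 179.00 px.
The top-left point is one-third across and one-third down within the crop:
x = 2862 + 1 × 785.33 ≈ 3647; y = 269 + 1 × 179.00 ≈ 448.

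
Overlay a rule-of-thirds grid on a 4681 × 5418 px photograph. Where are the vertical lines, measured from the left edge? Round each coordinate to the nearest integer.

4681 / 3 = 1560.33, so the vertical lines sit at one and two thirds of 4681.

x = 1560 px and x = 3121 px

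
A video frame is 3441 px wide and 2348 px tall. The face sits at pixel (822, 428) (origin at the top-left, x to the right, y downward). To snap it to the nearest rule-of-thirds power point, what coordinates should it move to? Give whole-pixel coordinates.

Third lines: x ∈ {1147, 2294}, y ∈ {783, 1565}.
822 is closer to x = 1147; 428 is closer to y = 783.
So the nearest intersection is the upper-left power point.

x = 1147 px, y = 783 px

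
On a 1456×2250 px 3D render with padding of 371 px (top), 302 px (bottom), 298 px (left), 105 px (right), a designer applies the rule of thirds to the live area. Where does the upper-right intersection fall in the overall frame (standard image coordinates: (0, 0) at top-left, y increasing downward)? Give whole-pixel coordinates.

x = 1000 px, y = 897 px

Content width = 1456 − 298 − 105 = 1053 px; content height = 2250 − 371 − 302 = 1577 px.
Upper-right is two-thirds across and one-third down within the live area.
x = 298 + 2 × 1053/3 = 298 + 702.00 ≈ 1000
y = 371 + 1 × 1577/3 = 371 + 525.67 ≈ 897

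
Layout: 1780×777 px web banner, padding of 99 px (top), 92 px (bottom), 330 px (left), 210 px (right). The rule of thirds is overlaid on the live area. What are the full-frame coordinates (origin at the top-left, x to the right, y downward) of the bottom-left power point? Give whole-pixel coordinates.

x = 743 px, y = 490 px

Content width = 1780 − 330 − 210 = 1240 px; content height = 777 − 99 − 92 = 586 px.
Bottom-left is one-third across and two-thirds down within the live area.
x = 330 + 1 × 1240/3 = 330 + 413.33 ≈ 743
y = 99 + 2 × 586/3 = 99 + 390.67 ≈ 490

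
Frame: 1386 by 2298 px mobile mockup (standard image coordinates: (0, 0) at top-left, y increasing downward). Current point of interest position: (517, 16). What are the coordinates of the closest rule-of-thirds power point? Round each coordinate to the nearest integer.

(462, 766)

Third lines: x ∈ {462, 924}, y ∈ {766, 1532}.
517 is closer to x = 462; 16 is closer to y = 766.
So the nearest intersection is the upper-left power point.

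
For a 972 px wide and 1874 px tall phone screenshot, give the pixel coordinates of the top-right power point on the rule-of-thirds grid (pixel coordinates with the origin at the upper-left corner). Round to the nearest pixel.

The top-right point sits two-thirds of the way across and one-third of the way down.
x = 2 × 972/3 ≈ 648; y = 1 × 1874/3 ≈ 625.

x = 648 px, y = 625 px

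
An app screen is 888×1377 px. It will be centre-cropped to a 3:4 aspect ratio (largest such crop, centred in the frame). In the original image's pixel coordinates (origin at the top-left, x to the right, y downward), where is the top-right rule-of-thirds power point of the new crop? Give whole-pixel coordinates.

x = 592 px, y = 491 px

888/1377 < 3/4, so the 3:4 crop keeps the full width 888 and trims height to 888 × 4/3 = 1184.00 px.
Top offset = (1377 − 1184.00)/2 = 96.50 px; left offset = 0.
Top-right is two-thirds across and one-third down within the crop:
x = 0.00 + 2 × 888.00/3 ≈ 592; y = 96.50 + 1 × 1184.00/3 ≈ 491.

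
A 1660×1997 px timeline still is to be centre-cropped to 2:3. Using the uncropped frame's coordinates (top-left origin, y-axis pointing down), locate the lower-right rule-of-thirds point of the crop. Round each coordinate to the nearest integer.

1660/1997 > 2/3, so the 2:3 crop keeps the full height 1997 and trims width to 1997 × 2/3 = 1331.33 px.
Left offset = (1660 − 1331.33)/2 = 164.33 px; top offset = 0.
Lower-right is two-thirds across and two-thirds down within the crop:
x = 164.33 + 2 × 1331.33/3 ≈ 1052; y = 0.00 + 2 × 1997.00/3 ≈ 1331.

x = 1052 px, y = 1331 px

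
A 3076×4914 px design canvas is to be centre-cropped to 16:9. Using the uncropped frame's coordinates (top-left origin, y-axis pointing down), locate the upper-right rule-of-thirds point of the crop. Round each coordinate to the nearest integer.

x = 2051 px, y = 2169 px

3076/4914 < 16/9, so the 16:9 crop keeps the full width 3076 and trims height to 3076 × 9/16 = 1730.25 px.
Top offset = (4914 − 1730.25)/2 = 1591.88 px; left offset = 0.
Upper-right is two-thirds across and one-third down within the crop:
x = 0.00 + 2 × 3076.00/3 ≈ 2051; y = 1591.88 + 1 × 1730.25/3 ≈ 2169.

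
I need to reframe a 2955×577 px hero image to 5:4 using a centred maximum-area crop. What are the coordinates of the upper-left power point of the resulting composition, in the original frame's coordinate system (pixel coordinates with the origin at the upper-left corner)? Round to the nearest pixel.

x = 1357 px, y = 192 px

2955/577 > 5/4, so the 5:4 crop keeps the full height 577 and trims width to 577 × 5/4 = 721.25 px.
Left offset = (2955 − 721.25)/2 = 1116.88 px; top offset = 0.
Upper-left is one-third across and one-third down within the crop:
x = 1116.88 + 1 × 721.25/3 ≈ 1357; y = 0.00 + 1 × 577.00/3 ≈ 192.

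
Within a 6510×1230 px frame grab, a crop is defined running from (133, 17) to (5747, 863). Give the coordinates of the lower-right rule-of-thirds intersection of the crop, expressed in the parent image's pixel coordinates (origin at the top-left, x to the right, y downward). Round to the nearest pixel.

(3876, 581)

Crop width = 5747 − 133 = 5614 px; one third is 1871.33 px.
Crop height = 863 − 17 = 846 px; one third is 282.00 px.
The lower-right point is two-thirds across and two-thirds down within the crop:
x = 133 + 2 × 1871.33 ≈ 3876; y = 17 + 2 × 282.00 ≈ 581.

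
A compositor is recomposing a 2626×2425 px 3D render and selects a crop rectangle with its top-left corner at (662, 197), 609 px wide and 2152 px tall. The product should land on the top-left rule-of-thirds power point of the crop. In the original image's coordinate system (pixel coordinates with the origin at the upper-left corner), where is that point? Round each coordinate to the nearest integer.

x = 865 px, y = 914 px

One third of the crop width 609 is 203.00 px.
One third of the crop height 2152 is 717.33 px.
The top-left point is one-third across and one-third down within the crop:
x = 662 + 1 × 203.00 ≈ 865; y = 197 + 1 × 717.33 ≈ 914.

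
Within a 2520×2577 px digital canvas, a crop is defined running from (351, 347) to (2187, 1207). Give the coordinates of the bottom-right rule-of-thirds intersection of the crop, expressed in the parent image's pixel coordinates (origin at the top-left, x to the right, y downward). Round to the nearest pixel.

Crop width = 2187 − 351 = 1836 px; one third is 612.00 px.
Crop height = 1207 − 347 = 860 px; one third is 286.67 px.
The bottom-right point is two-thirds across and two-thirds down within the crop:
x = 351 + 2 × 612.00 ≈ 1575; y = 347 + 2 × 286.67 ≈ 920.

x = 1575 px, y = 920 px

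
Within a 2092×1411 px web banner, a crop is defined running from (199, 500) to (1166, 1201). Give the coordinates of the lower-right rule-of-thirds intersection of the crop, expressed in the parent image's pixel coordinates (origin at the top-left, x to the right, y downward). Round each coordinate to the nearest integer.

Crop width = 1166 − 199 = 967 px; one third is 322.33 px.
Crop height = 1201 − 500 = 701 px; one third is 233.67 px.
The lower-right point is two-thirds across and two-thirds down within the crop:
x = 199 + 2 × 322.33 ≈ 844; y = 500 + 2 × 233.67 ≈ 967.

(844, 967)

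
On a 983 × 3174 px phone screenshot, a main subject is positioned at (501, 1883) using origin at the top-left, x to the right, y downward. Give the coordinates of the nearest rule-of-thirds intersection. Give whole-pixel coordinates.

x = 655 px, y = 2116 px

Third lines: x ∈ {328, 655}, y ∈ {1058, 2116}.
501 is closer to x = 655; 1883 is closer to y = 2116.
So the nearest intersection is the lower-right power point.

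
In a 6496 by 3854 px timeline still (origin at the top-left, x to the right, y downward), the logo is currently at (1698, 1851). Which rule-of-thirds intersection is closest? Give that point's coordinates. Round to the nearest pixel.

Third lines: x ∈ {2165, 4331}, y ∈ {1285, 2569}.
1698 is closer to x = 2165; 1851 is closer to y = 1285.
So the nearest intersection is the upper-left power point.

(2165, 1285)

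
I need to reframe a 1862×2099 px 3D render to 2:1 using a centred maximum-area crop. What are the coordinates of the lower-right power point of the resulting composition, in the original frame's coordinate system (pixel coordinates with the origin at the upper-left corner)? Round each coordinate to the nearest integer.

1862/2099 < 2/1, so the 2:1 crop keeps the full width 1862 and trims height to 1862 × 1/2 = 931.00 px.
Top offset = (2099 − 931.00)/2 = 584.00 px; left offset = 0.
Lower-right is two-thirds across and two-thirds down within the crop:
x = 0.00 + 2 × 1862.00/3 ≈ 1241; y = 584.00 + 2 × 931.00/3 ≈ 1205.

x = 1241 px, y = 1205 px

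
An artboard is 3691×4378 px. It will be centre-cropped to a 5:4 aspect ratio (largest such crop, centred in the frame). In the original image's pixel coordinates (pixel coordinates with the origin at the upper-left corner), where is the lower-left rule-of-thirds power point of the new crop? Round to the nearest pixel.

(1230, 2681)

3691/4378 < 5/4, so the 5:4 crop keeps the full width 3691 and trims height to 3691 × 4/5 = 2952.80 px.
Top offset = (4378 − 2952.80)/2 = 712.60 px; left offset = 0.
Lower-left is one-third across and two-thirds down within the crop:
x = 0.00 + 1 × 3691.00/3 ≈ 1230; y = 712.60 + 2 × 2952.80/3 ≈ 2681.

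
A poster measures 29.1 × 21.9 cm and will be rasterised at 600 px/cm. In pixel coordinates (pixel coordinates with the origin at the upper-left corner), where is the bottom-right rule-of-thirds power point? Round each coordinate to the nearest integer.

In pixels the canvas is 29.1 × 600 = 17460 wide and 21.9 × 600 = 13140 tall.
The bottom-right point is two-thirds across and two-thirds down:
x = 2 × 17460/3 ≈ 11640; y = 2 × 13140/3 ≈ 8760.

x = 11640 px, y = 8760 px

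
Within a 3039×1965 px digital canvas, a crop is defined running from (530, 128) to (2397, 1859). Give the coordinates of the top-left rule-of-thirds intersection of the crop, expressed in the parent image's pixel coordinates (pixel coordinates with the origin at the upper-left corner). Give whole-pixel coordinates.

Crop width = 2397 − 530 = 1867 px; one third is 622.33 px.
Crop height = 1859 − 128 = 1731 px; one third is 577.00 px.
The top-left point is one-third across and one-third down within the crop:
x = 530 + 1 × 622.33 ≈ 1152; y = 128 + 1 × 577.00 ≈ 705.

x = 1152 px, y = 705 px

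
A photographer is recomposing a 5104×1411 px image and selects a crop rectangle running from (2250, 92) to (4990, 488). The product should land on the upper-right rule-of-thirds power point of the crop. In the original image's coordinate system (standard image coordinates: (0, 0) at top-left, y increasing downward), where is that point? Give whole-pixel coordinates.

(4077, 224)

Crop width = 4990 − 2250 = 2740 px; one third is 913.33 px.
Crop height = 488 − 92 = 396 px; one third is 132.00 px.
The upper-right point is two-thirds across and one-third down within the crop:
x = 2250 + 2 × 913.33 ≈ 4077; y = 92 + 1 × 132.00 ≈ 224.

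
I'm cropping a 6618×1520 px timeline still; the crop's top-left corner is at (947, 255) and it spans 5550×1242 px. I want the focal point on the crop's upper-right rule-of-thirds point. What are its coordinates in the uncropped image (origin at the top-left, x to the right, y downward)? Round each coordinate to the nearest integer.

One third of the crop width 5550 is 1850.00 px.
One third of the crop height 1242 is 414.00 px.
The upper-right point is two-thirds across and one-third down within the crop:
x = 947 + 2 × 1850.00 ≈ 4647; y = 255 + 1 × 414.00 ≈ 669.

x = 4647 px, y = 669 px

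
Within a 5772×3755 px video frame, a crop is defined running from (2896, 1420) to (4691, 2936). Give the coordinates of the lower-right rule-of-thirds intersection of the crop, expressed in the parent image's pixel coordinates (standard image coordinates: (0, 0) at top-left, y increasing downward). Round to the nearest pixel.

Crop width = 4691 − 2896 = 1795 px; one third is 598.33 px.
Crop height = 2936 − 1420 = 1516 px; one third is 505.33 px.
The lower-right point is two-thirds across and two-thirds down within the crop:
x = 2896 + 2 × 598.33 ≈ 4093; y = 1420 + 2 × 505.33 ≈ 2431.

(4093, 2431)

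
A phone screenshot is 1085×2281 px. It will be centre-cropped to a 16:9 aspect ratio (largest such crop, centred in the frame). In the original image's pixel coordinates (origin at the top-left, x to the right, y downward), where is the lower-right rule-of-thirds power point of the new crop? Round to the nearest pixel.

(723, 1242)

1085/2281 < 16/9, so the 16:9 crop keeps the full width 1085 and trims height to 1085 × 9/16 = 610.31 px.
Top offset = (2281 − 610.31)/2 = 835.34 px; left offset = 0.
Lower-right is two-thirds across and two-thirds down within the crop:
x = 0.00 + 2 × 1085.00/3 ≈ 723; y = 835.34 + 2 × 610.31/3 ≈ 1242.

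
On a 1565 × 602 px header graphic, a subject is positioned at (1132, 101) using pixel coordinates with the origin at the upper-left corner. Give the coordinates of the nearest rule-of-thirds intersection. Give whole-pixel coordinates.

x = 1043 px, y = 201 px

Third lines: x ∈ {522, 1043}, y ∈ {201, 401}.
1132 is closer to x = 1043; 101 is closer to y = 201.
So the nearest intersection is the upper-right power point.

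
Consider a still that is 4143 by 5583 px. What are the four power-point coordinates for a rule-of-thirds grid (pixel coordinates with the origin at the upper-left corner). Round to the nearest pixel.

(1381, 1861), (2762, 1861), (1381, 3722), (2762, 3722)

One third of 4143 is 1381; one third of 5583 is 1861.
Vertical third lines at x = 1381 and x = 2762; horizontal third lines at y = 1861 and y = 3722.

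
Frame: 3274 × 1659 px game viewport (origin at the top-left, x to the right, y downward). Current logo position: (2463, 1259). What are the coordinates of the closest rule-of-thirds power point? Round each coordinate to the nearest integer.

(2183, 1106)

Third lines: x ∈ {1091, 2183}, y ∈ {553, 1106}.
2463 is closer to x = 2183; 1259 is closer to y = 1106.
So the nearest intersection is the lower-right power point.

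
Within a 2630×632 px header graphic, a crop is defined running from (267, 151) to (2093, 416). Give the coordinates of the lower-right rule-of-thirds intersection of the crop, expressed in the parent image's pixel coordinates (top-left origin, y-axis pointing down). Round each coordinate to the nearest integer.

(1484, 328)

Crop width = 2093 − 267 = 1826 px; one third is 608.67 px.
Crop height = 416 − 151 = 265 px; one third is 88.33 px.
The lower-right point is two-thirds across and two-thirds down within the crop:
x = 267 + 2 × 608.67 ≈ 1484; y = 151 + 2 × 88.33 ≈ 328.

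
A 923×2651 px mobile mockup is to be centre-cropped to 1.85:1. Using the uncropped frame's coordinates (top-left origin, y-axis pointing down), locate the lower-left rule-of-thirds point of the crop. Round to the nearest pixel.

923/2651 < 1.85/1, so the 1.85:1 crop keeps the full width 923 and trims height to 923 × 1/1.85 = 498.92 px.
Top offset = (2651 − 498.92)/2 = 1076.04 px; left offset = 0.
Lower-left is one-third across and two-thirds down within the crop:
x = 0.00 + 1 × 923.00/3 ≈ 308; y = 1076.04 + 2 × 498.92/3 ≈ 1409.

(308, 1409)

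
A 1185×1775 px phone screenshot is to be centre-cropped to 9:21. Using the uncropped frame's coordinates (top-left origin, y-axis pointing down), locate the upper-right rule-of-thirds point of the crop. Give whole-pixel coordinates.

x = 719 px, y = 592 px

1185/1775 > 9/21, so the 9:21 crop keeps the full height 1775 and trims width to 1775 × 9/21 = 760.71 px.
Left offset = (1185 − 760.71)/2 = 212.14 px; top offset = 0.
Upper-right is two-thirds across and one-third down within the crop:
x = 212.14 + 2 × 760.71/3 ≈ 719; y = 0.00 + 1 × 1775.00/3 ≈ 592.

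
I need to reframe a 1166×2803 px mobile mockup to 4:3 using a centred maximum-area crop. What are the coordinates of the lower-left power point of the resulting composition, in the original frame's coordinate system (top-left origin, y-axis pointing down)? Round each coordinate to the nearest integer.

1166/2803 < 4/3, so the 4:3 crop keeps the full width 1166 and trims height to 1166 × 3/4 = 874.50 px.
Top offset = (2803 − 874.50)/2 = 964.25 px; left offset = 0.
Lower-left is one-third across and two-thirds down within the crop:
x = 0.00 + 1 × 1166.00/3 ≈ 389; y = 964.25 + 2 × 874.50/3 ≈ 1547.

x = 389 px, y = 1547 px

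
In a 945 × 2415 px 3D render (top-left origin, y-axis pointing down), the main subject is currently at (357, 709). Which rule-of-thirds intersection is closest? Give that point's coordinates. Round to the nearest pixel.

x = 315 px, y = 805 px

Third lines: x ∈ {315, 630}, y ∈ {805, 1610}.
357 is closer to x = 315; 709 is closer to y = 805.
So the nearest intersection is the upper-left power point.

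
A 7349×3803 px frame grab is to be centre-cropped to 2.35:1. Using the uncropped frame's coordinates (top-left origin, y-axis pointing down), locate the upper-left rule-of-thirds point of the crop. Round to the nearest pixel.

7349/3803 < 2.35/1, so the 2.35:1 crop keeps the full width 7349 and trims height to 7349 × 1/2.35 = 3127.23 px.
Top offset = (3803 − 3127.23)/2 = 337.88 px; left offset = 0.
Upper-left is one-third across and one-third down within the crop:
x = 0.00 + 1 × 7349.00/3 ≈ 2450; y = 337.88 + 1 × 3127.23/3 ≈ 1380.

(2450, 1380)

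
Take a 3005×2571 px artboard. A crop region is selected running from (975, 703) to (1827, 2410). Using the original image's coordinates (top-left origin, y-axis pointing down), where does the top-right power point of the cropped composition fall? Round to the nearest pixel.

(1543, 1272)

Crop width = 1827 − 975 = 852 px; one third is 284.00 px.
Crop height = 2410 − 703 = 1707 px; one third is 569.00 px.
The top-right point is two-thirds across and one-third down within the crop:
x = 975 + 2 × 284.00 ≈ 1543; y = 703 + 1 × 569.00 ≈ 1272.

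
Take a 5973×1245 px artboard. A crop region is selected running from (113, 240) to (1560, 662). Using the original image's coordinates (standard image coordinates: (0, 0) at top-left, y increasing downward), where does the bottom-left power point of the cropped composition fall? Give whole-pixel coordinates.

x = 595 px, y = 521 px

Crop width = 1560 − 113 = 1447 px; one third is 482.33 px.
Crop height = 662 − 240 = 422 px; one third is 140.67 px.
The bottom-left point is one-third across and two-thirds down within the crop:
x = 113 + 1 × 482.33 ≈ 595; y = 240 + 2 × 140.67 ≈ 521.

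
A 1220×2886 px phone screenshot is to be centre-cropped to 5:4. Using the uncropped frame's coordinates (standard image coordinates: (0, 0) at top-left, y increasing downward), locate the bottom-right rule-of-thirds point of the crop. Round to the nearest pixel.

(813, 1606)

1220/2886 < 5/4, so the 5:4 crop keeps the full width 1220 and trims height to 1220 × 4/5 = 976.00 px.
Top offset = (2886 − 976.00)/2 = 955.00 px; left offset = 0.
Bottom-right is two-thirds across and two-thirds down within the crop:
x = 0.00 + 2 × 1220.00/3 ≈ 813; y = 955.00 + 2 × 976.00/3 ≈ 1606.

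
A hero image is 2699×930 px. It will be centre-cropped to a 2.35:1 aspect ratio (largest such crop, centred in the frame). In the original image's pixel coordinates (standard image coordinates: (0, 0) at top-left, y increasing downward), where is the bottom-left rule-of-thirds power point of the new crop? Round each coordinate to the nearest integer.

2699/930 > 2.35/1, so the 2.35:1 crop keeps the full height 930 and trims width to 930 × 2.35/1 = 2185.50 px.
Left offset = (2699 − 2185.50)/2 = 256.75 px; top offset = 0.
Bottom-left is one-third across and two-thirds down within the crop:
x = 256.75 + 1 × 2185.50/3 ≈ 985; y = 0.00 + 2 × 930.00/3 ≈ 620.

(985, 620)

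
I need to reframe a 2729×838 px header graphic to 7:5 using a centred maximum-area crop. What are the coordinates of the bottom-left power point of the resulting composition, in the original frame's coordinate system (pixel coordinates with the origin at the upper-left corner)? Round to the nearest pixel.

x = 1169 px, y = 559 px

2729/838 > 7/5, so the 7:5 crop keeps the full height 838 and trims width to 838 × 7/5 = 1173.20 px.
Left offset = (2729 − 1173.20)/2 = 777.90 px; top offset = 0.
Bottom-left is one-third across and two-thirds down within the crop:
x = 777.90 + 1 × 1173.20/3 ≈ 1169; y = 0.00 + 2 × 838.00/3 ≈ 559.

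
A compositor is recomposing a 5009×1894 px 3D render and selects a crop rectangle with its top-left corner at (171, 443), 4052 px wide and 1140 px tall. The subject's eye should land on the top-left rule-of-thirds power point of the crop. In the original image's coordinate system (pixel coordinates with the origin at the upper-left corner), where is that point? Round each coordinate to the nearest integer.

One third of the crop width 4052 is 1350.67 px.
One third of the crop height 1140 is 380.00 px.
The top-left point is one-third across and one-third down within the crop:
x = 171 + 1 × 1350.67 ≈ 1522; y = 443 + 1 × 380.00 ≈ 823.

x = 1522 px, y = 823 px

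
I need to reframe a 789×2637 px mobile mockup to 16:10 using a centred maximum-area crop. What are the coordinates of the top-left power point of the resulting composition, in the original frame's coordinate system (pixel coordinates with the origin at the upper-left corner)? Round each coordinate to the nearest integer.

x = 263 px, y = 1236 px

789/2637 < 16/10, so the 16:10 crop keeps the full width 789 and trims height to 789 × 10/16 = 493.12 px.
Top offset = (2637 − 493.12)/2 = 1071.94 px; left offset = 0.
Top-left is one-third across and one-third down within the crop:
x = 0.00 + 1 × 789.00/3 ≈ 263; y = 1071.94 + 1 × 493.12/3 ≈ 1236.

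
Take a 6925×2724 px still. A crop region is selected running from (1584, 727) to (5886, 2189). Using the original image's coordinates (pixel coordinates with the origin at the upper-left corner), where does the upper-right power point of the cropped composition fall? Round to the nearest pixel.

Crop width = 5886 − 1584 = 4302 px; one third is 1434.00 px.
Crop height = 2189 − 727 = 1462 px; one third is 487.33 px.
The upper-right point is two-thirds across and one-third down within the crop:
x = 1584 + 2 × 1434.00 ≈ 4452; y = 727 + 1 × 487.33 ≈ 1214.

(4452, 1214)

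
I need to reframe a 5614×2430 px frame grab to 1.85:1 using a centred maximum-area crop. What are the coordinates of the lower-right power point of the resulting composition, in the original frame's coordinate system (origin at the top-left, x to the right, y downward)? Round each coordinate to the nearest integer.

5614/2430 > 1.85/1, so the 1.85:1 crop keeps the full height 2430 and trims width to 2430 × 1.85/1 = 4495.50 px.
Left offset = (5614 − 4495.50)/2 = 559.25 px; top offset = 0.
Lower-right is two-thirds across and two-thirds down within the crop:
x = 559.25 + 2 × 4495.50/3 ≈ 3556; y = 0.00 + 2 × 2430.00/3 ≈ 1620.

x = 3556 px, y = 1620 px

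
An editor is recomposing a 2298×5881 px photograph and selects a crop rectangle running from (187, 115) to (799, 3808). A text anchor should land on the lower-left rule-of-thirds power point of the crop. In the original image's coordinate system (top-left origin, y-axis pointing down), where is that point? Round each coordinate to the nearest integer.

(391, 2577)

Crop width = 799 − 187 = 612 px; one third is 204.00 px.
Crop height = 3808 − 115 = 3693 px; one third is 1231.00 px.
The lower-left point is one-third across and two-thirds down within the crop:
x = 187 + 1 × 204.00 ≈ 391; y = 115 + 2 × 1231.00 ≈ 2577.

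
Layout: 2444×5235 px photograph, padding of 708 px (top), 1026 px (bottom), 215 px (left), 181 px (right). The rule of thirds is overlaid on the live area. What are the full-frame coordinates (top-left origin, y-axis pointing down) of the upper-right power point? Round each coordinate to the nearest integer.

Content width = 2444 − 215 − 181 = 2048 px; content height = 5235 − 708 − 1026 = 3501 px.
Upper-right is two-thirds across and one-third down within the live area.
x = 215 + 2 × 2048/3 = 215 + 1365.33 ≈ 1580
y = 708 + 1 × 3501/3 = 708 + 1167.00 ≈ 1875

x = 1580 px, y = 1875 px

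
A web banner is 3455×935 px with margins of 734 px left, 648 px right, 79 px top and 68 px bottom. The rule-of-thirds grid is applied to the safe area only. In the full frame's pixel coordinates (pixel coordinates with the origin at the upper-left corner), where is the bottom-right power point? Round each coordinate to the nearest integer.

Content width = 3455 − 734 − 648 = 2073 px; content height = 935 − 79 − 68 = 788 px.
Bottom-right is two-thirds across and two-thirds down within the safe area.
x = 734 + 2 × 2073/3 = 734 + 1382.00 ≈ 2116
y = 79 + 2 × 788/3 = 79 + 525.33 ≈ 604

(2116, 604)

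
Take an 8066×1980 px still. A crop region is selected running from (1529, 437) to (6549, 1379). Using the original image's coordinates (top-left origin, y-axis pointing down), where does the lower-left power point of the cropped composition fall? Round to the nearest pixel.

Crop width = 6549 − 1529 = 5020 px; one third is 1673.33 px.
Crop height = 1379 − 437 = 942 px; one third is 314.00 px.
The lower-left point is one-third across and two-thirds down within the crop:
x = 1529 + 1 × 1673.33 ≈ 3202; y = 437 + 2 × 314.00 ≈ 1065.

x = 3202 px, y = 1065 px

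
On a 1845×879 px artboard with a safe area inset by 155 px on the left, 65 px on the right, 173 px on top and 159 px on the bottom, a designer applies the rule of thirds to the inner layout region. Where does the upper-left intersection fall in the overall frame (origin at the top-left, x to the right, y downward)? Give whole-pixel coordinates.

Content width = 1845 − 155 − 65 = 1625 px; content height = 879 − 173 − 159 = 547 px.
Upper-left is one-third across and one-third down within the inner layout region.
x = 155 + 1 × 1625/3 = 155 + 541.67 ≈ 697
y = 173 + 1 × 547/3 = 173 + 182.33 ≈ 355

(697, 355)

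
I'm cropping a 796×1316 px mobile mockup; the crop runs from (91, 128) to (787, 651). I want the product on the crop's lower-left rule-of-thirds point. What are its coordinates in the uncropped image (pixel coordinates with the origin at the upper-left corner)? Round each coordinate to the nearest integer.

Crop width = 787 − 91 = 696 px; one third is 232.00 px.
Crop height = 651 − 128 = 523 px; one third is 174.33 px.
The lower-left point is one-third across and two-thirds down within the crop:
x = 91 + 1 × 232.00 ≈ 323; y = 128 + 2 × 174.33 ≈ 477.

(323, 477)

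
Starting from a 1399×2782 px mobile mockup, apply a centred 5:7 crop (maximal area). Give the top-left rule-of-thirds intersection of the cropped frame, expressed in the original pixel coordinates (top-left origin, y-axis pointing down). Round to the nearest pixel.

1399/2782 < 5/7, so the 5:7 crop keeps the full width 1399 and trims height to 1399 × 7/5 = 1958.60 px.
Top offset = (2782 − 1958.60)/2 = 411.70 px; left offset = 0.
Top-left is one-third across and one-third down within the crop:
x = 0.00 + 1 × 1399.00/3 ≈ 466; y = 411.70 + 1 × 1958.60/3 ≈ 1065.

x = 466 px, y = 1065 px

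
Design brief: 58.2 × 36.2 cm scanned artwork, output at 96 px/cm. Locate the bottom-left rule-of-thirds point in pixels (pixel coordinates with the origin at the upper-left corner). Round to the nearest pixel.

(1862, 2317)

In pixels the canvas is 58.2 × 96 = 5587.2 wide and 36.2 × 96 = 3475.2 tall.
The bottom-left point is one-third across and two-thirds down:
x = 1 × 5587.2/3 ≈ 1862; y = 2 × 3475.2/3 ≈ 2317.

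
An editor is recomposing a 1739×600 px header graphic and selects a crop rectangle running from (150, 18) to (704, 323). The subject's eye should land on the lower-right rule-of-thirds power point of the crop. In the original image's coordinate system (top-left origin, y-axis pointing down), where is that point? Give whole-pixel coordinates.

(519, 221)

Crop width = 704 − 150 = 554 px; one third is 184.67 px.
Crop height = 323 − 18 = 305 px; one third is 101.67 px.
The lower-right point is two-thirds across and two-thirds down within the crop:
x = 150 + 2 × 184.67 ≈ 519; y = 18 + 2 × 101.67 ≈ 221.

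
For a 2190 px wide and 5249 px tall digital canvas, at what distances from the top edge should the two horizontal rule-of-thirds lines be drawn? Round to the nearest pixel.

y = 1750 px and y = 3499 px

5249 / 3 = 1749.67, so the horizontal lines sit at one and two thirds of 5249.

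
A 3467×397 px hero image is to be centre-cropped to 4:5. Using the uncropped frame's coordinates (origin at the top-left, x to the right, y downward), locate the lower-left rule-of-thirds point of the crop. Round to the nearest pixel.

(1681, 265)

3467/397 > 4/5, so the 4:5 crop keeps the full height 397 and trims width to 397 × 4/5 = 317.60 px.
Left offset = (3467 − 317.60)/2 = 1574.70 px; top offset = 0.
Lower-left is one-third across and two-thirds down within the crop:
x = 1574.70 + 1 × 317.60/3 ≈ 1681; y = 0.00 + 2 × 397.00/3 ≈ 265.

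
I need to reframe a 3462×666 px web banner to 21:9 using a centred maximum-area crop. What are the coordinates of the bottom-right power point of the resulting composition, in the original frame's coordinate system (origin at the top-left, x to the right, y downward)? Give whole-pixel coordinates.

3462/666 > 21/9, so the 21:9 crop keeps the full height 666 and trims width to 666 × 21/9 = 1554.00 px.
Left offset = (3462 − 1554.00)/2 = 954.00 px; top offset = 0.
Bottom-right is two-thirds across and two-thirds down within the crop:
x = 954.00 + 2 × 1554.00/3 ≈ 1990; y = 0.00 + 2 × 666.00/3 ≈ 444.

x = 1990 px, y = 444 px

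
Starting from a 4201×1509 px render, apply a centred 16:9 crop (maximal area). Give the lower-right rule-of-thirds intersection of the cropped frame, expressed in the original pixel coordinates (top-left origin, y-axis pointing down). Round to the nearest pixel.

(2548, 1006)

4201/1509 > 16/9, so the 16:9 crop keeps the full height 1509 and trims width to 1509 × 16/9 = 2682.67 px.
Left offset = (4201 − 2682.67)/2 = 759.17 px; top offset = 0.
Lower-right is two-thirds across and two-thirds down within the crop:
x = 759.17 + 2 × 2682.67/3 ≈ 2548; y = 0.00 + 2 × 1509.00/3 ≈ 1006.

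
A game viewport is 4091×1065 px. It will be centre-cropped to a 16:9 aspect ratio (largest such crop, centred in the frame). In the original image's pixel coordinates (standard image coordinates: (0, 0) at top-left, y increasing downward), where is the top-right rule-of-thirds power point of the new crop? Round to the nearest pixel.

x = 2361 px, y = 355 px

4091/1065 > 16/9, so the 16:9 crop keeps the full height 1065 and trims width to 1065 × 16/9 = 1893.33 px.
Left offset = (4091 − 1893.33)/2 = 1098.83 px; top offset = 0.
Top-right is two-thirds across and one-third down within the crop:
x = 1098.83 + 2 × 1893.33/3 ≈ 2361; y = 0.00 + 1 × 1065.00/3 ≈ 355.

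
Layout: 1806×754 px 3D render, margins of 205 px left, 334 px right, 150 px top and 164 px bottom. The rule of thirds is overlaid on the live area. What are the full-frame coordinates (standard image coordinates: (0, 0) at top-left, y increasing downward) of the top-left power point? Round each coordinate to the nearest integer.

x = 627 px, y = 297 px

Content width = 1806 − 205 − 334 = 1267 px; content height = 754 − 150 − 164 = 440 px.
Top-left is one-third across and one-third down within the live area.
x = 205 + 1 × 1267/3 = 205 + 422.33 ≈ 627
y = 150 + 1 × 440/3 = 150 + 146.67 ≈ 297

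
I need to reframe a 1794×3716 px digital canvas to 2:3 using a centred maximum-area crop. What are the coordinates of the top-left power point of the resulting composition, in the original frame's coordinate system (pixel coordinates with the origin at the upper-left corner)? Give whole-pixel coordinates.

x = 598 px, y = 1410 px

1794/3716 < 2/3, so the 2:3 crop keeps the full width 1794 and trims height to 1794 × 3/2 = 2691.00 px.
Top offset = (3716 − 2691.00)/2 = 512.50 px; left offset = 0.
Top-left is one-third across and one-third down within the crop:
x = 0.00 + 1 × 1794.00/3 ≈ 598; y = 512.50 + 1 × 2691.00/3 ≈ 1410.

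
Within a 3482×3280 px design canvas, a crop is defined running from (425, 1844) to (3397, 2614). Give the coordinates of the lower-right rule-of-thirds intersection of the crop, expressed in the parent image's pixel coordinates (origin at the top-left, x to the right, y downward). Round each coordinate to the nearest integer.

x = 2406 px, y = 2357 px

Crop width = 3397 − 425 = 2972 px; one third is 990.67 px.
Crop height = 2614 − 1844 = 770 px; one third is 256.67 px.
The lower-right point is two-thirds across and two-thirds down within the crop:
x = 425 + 2 × 990.67 ≈ 2406; y = 1844 + 2 × 256.67 ≈ 2357.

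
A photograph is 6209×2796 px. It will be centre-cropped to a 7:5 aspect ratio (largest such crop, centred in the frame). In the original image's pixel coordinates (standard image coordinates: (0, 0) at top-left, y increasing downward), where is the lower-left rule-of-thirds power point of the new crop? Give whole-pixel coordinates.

(2452, 1864)

6209/2796 > 7/5, so the 7:5 crop keeps the full height 2796 and trims width to 2796 × 7/5 = 3914.40 px.
Left offset = (6209 − 3914.40)/2 = 1147.30 px; top offset = 0.
Lower-left is one-third across and two-thirds down within the crop:
x = 1147.30 + 1 × 3914.40/3 ≈ 2452; y = 0.00 + 2 × 2796.00/3 ≈ 1864.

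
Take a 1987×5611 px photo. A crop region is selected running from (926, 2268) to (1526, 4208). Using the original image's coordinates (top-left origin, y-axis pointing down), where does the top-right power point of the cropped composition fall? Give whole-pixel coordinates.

Crop width = 1526 − 926 = 600 px; one third is 200.00 px.
Crop height = 4208 − 2268 = 1940 px; one third is 646.67 px.
The top-right point is two-thirds across and one-third down within the crop:
x = 926 + 2 × 200.00 ≈ 1326; y = 2268 + 1 × 646.67 ≈ 2915.

x = 1326 px, y = 2915 px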